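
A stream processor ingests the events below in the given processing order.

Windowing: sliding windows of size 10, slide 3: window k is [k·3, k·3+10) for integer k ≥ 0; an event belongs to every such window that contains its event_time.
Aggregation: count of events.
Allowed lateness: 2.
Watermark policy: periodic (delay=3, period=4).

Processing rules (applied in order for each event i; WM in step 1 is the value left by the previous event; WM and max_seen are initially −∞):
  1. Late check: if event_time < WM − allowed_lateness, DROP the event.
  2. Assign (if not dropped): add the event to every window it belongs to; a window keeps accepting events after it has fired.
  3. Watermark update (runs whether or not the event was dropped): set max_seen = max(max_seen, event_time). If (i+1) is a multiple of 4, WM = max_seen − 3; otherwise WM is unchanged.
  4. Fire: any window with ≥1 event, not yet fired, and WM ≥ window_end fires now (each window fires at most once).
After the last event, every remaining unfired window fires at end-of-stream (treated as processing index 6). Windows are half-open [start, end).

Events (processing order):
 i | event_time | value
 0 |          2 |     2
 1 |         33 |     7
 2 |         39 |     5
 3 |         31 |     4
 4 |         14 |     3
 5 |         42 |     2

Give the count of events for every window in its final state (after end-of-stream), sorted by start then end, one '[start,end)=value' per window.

[0,10)=1 [24,34)=2 [27,37)=2 [30,40)=3 [33,43)=3 [36,46)=2 [39,49)=2 [42,52)=1

i=0 t=2 v=2: → [0,10); WM=−∞
i=1 t=33 v=7: → [33,43),[30,40),[27,37),[24,34); WM=−∞
i=2 t=39 v=5: → [39,49),[36,46),[33,43),[30,40); WM=−∞
i=3 t=31 v=4: → [30,40),[27,37),[24,34); WM=36; [0,10) fires=1 [24,34) fires=2
i=4 t=14 v=3: DROP (t<36-2); WM=36
i=5 t=42 v=2: → [42,52),[39,49),[36,46),[33,43); WM=36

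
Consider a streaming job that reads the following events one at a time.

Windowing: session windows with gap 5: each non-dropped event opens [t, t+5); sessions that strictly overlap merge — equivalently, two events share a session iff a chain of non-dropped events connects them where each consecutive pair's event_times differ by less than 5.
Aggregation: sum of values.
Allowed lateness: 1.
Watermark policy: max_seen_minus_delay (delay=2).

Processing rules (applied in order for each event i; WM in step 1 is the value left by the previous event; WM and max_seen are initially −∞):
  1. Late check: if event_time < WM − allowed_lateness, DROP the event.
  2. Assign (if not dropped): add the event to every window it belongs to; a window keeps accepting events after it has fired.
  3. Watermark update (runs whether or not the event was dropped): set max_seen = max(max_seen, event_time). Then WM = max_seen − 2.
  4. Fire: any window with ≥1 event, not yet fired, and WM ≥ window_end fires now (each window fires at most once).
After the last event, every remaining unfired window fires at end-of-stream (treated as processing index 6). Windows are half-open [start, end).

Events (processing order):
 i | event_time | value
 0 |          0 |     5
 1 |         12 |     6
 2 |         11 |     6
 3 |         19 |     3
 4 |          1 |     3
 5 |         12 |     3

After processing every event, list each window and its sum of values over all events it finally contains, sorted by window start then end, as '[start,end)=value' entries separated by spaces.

[0,5)=5 [11,17)=12 [19,24)=3

i=0 t=0 v=5: → [0,5); WM=-2
i=1 t=12 v=6: → [12,17); WM=10
i=2 t=11 v=6: → [11,17); WM=10
i=3 t=19 v=3: → [19,24); WM=17
i=4 t=1 v=3: DROP (t<17-1); WM=17
i=5 t=12 v=3: DROP (t<17-1); WM=17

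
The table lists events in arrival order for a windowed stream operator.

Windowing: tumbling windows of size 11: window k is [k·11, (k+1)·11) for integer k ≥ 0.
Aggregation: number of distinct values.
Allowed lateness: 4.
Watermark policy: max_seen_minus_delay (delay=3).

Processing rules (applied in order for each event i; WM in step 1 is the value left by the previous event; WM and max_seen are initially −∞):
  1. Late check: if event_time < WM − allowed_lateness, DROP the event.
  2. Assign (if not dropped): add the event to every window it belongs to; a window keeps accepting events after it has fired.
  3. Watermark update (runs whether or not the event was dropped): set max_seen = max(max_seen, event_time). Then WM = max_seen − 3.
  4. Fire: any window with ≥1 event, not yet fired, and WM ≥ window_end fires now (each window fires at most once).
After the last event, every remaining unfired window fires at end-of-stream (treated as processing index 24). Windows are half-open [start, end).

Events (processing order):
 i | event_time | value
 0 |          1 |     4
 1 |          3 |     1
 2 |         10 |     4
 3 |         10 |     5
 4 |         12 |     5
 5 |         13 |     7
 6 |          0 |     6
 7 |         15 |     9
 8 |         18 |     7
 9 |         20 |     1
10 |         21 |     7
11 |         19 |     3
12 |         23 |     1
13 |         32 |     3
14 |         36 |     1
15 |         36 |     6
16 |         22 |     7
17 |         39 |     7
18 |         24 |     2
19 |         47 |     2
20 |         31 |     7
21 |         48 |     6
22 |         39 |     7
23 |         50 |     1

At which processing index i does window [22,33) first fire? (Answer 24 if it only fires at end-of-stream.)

i=0 t=1 v=4: → [0,11); WM=-2
i=1 t=3 v=1: → [0,11); WM=0
i=2 t=10 v=4: → [0,11); WM=7
i=3 t=10 v=5: → [0,11); WM=7
i=4 t=12 v=5: → [11,22); WM=9
i=5 t=13 v=7: → [11,22); WM=10
i=6 t=0 v=6: DROP (t<10-4); WM=10
i=7 t=15 v=9: → [11,22); WM=12; [0,11) fires=3
i=8 t=18 v=7: → [11,22); WM=15
i=9 t=20 v=1: → [11,22); WM=17
i=10 t=21 v=7: → [11,22); WM=18
i=11 t=19 v=3: → [11,22); WM=18
i=12 t=23 v=1: → [22,33); WM=20
i=13 t=32 v=3: → [22,33); WM=29; [11,22) fires=5
i=14 t=36 v=1: → [33,44); WM=33; [22,33) fires=2
i=15 t=36 v=6: → [33,44); WM=33
i=16 t=22 v=7: DROP (t<33-4); WM=33
i=17 t=39 v=7: → [33,44); WM=36
i=18 t=24 v=2: DROP (t<36-4); WM=36
i=19 t=47 v=2: → [44,55); WM=44; [33,44) fires=3
i=20 t=31 v=7: DROP (t<44-4); WM=44
i=21 t=48 v=6: → [44,55); WM=45
i=22 t=39 v=7: DROP (t<45-4); WM=45
i=23 t=50 v=1: → [44,55); WM=47

14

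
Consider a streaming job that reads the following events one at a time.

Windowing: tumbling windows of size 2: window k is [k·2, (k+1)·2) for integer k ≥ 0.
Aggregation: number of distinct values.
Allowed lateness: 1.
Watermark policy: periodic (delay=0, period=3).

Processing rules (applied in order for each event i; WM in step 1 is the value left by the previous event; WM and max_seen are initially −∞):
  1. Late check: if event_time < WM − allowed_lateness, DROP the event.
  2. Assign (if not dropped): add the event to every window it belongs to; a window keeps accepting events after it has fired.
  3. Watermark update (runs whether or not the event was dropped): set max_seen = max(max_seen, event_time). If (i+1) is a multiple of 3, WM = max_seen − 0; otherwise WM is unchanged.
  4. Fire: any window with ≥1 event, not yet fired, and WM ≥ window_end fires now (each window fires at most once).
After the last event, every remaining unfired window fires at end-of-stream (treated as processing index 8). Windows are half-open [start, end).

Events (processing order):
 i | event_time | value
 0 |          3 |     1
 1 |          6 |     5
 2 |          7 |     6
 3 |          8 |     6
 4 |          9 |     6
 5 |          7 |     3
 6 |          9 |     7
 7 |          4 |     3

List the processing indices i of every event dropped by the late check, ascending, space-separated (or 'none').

i=0 t=3 v=1: → [2,4); WM=−∞
i=1 t=6 v=5: → [6,8); WM=−∞
i=2 t=7 v=6: → [6,8); WM=7; [2,4) fires=1
i=3 t=8 v=6: → [8,10); WM=7
i=4 t=9 v=6: → [8,10); WM=7
i=5 t=7 v=3: → [6,8); WM=9; [6,8) fires=3
i=6 t=9 v=7: → [8,10); WM=9
i=7 t=4 v=3: DROP (t<9-1); WM=9

7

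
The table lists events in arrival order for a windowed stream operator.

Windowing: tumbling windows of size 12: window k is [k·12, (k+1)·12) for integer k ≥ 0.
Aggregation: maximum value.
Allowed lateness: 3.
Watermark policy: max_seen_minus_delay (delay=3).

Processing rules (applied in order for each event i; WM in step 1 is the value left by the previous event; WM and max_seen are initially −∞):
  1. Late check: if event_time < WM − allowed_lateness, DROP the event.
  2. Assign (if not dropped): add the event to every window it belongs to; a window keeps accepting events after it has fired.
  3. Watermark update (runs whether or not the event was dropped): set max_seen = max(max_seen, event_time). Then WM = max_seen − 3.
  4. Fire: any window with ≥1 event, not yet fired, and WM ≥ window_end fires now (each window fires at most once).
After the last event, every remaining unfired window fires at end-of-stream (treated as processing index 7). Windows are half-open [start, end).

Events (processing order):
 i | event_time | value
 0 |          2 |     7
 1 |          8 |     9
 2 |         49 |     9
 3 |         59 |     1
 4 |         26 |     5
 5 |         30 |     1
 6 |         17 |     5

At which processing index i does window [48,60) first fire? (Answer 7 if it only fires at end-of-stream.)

i=0 t=2 v=7: → [0,12); WM=-1
i=1 t=8 v=9: → [0,12); WM=5
i=2 t=49 v=9: → [48,60); WM=46; [0,12) fires=9
i=3 t=59 v=1: → [48,60); WM=56
i=4 t=26 v=5: DROP (t<56-3); WM=56
i=5 t=30 v=1: DROP (t<56-3); WM=56
i=6 t=17 v=5: DROP (t<56-3); WM=56

7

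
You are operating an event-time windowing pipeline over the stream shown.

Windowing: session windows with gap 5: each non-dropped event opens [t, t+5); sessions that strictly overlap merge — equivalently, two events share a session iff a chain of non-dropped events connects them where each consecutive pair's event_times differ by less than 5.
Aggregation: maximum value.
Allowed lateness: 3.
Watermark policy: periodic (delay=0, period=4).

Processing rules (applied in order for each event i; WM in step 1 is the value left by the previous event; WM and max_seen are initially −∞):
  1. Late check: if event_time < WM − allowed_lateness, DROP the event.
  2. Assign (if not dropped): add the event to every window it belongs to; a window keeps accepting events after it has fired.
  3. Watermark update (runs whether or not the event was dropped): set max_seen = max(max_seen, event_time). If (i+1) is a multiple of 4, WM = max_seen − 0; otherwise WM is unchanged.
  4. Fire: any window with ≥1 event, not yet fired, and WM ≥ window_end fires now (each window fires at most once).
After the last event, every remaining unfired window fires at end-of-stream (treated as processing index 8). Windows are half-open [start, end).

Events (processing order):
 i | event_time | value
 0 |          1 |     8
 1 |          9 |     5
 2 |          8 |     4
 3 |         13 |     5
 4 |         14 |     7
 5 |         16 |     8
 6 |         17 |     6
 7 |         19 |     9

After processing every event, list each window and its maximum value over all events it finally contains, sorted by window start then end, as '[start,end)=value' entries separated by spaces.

i=0 t=1 v=8: → [1,6); WM=−∞
i=1 t=9 v=5: → [9,14); WM=−∞
i=2 t=8 v=4: → [8,14); WM=−∞
i=3 t=13 v=5: → [8,18); WM=13
i=4 t=14 v=7: → [8,19); WM=13
i=5 t=16 v=8: → [8,21); WM=13
i=6 t=17 v=6: → [8,22); WM=13
i=7 t=19 v=9: → [8,24); WM=19

[1,6)=8 [8,24)=9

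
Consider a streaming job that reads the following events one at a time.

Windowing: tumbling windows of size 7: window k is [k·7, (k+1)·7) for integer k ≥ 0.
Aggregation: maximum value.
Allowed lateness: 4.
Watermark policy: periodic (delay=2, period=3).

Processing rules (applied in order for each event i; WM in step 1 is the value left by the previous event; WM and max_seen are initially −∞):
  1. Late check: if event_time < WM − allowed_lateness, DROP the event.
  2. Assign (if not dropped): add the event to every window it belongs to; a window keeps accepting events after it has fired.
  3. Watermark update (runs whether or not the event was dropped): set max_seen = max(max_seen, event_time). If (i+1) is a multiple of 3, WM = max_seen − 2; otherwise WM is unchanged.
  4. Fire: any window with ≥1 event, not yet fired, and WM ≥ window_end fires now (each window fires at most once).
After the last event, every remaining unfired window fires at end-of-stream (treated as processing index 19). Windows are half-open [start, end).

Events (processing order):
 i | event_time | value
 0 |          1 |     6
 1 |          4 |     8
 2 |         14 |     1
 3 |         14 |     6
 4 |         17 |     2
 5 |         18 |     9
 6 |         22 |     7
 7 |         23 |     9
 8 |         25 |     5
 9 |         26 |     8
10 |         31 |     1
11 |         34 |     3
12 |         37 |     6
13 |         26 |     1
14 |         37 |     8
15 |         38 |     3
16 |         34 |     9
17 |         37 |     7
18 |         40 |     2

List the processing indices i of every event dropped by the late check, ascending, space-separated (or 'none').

i=0 t=1 v=6: → [0,7); WM=−∞
i=1 t=4 v=8: → [0,7); WM=−∞
i=2 t=14 v=1: → [14,21); WM=12; [0,7) fires=8
i=3 t=14 v=6: → [14,21); WM=12
i=4 t=17 v=2: → [14,21); WM=12
i=5 t=18 v=9: → [14,21); WM=16
i=6 t=22 v=7: → [21,28); WM=16
i=7 t=23 v=9: → [21,28); WM=16
i=8 t=25 v=5: → [21,28); WM=23; [14,21) fires=9
i=9 t=26 v=8: → [21,28); WM=23
i=10 t=31 v=1: → [28,35); WM=23
i=11 t=34 v=3: → [28,35); WM=32; [21,28) fires=9
i=12 t=37 v=6: → [35,42); WM=32
i=13 t=26 v=1: DROP (t<32-4); WM=32
i=14 t=37 v=8: → [35,42); WM=35; [28,35) fires=3
i=15 t=38 v=3: → [35,42); WM=35
i=16 t=34 v=9: → [28,35); WM=35
i=17 t=37 v=7: → [35,42); WM=36
i=18 t=40 v=2: → [35,42); WM=36

13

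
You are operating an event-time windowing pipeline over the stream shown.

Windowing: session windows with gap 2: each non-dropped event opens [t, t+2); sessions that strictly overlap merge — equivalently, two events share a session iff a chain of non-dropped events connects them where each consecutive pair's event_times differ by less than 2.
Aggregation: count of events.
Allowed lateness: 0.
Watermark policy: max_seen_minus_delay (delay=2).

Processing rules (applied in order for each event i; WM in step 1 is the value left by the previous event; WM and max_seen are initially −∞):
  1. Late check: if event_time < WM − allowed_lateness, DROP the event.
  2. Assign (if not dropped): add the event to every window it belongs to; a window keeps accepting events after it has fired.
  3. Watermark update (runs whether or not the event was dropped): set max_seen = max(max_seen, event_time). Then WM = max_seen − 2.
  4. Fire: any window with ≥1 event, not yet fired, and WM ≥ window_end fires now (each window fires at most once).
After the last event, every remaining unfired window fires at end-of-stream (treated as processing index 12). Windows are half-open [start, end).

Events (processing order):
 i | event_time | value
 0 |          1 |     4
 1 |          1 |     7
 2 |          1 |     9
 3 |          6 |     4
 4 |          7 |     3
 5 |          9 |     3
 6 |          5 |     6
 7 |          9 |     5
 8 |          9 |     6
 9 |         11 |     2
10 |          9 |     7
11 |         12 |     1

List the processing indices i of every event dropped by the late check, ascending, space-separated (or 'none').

i=0 t=1 v=4: → [1,3); WM=-1
i=1 t=1 v=7: → [1,3); WM=-1
i=2 t=1 v=9: → [1,3); WM=-1
i=3 t=6 v=4: → [6,8); WM=4
i=4 t=7 v=3: → [6,9); WM=5
i=5 t=9 v=3: → [9,11); WM=7
i=6 t=5 v=6: DROP (t<7-0); WM=7
i=7 t=9 v=5: → [9,11); WM=7
i=8 t=9 v=6: → [9,11); WM=7
i=9 t=11 v=2: → [11,13); WM=9
i=10 t=9 v=7: → [9,11); WM=9
i=11 t=12 v=1: → [11,14); WM=10

6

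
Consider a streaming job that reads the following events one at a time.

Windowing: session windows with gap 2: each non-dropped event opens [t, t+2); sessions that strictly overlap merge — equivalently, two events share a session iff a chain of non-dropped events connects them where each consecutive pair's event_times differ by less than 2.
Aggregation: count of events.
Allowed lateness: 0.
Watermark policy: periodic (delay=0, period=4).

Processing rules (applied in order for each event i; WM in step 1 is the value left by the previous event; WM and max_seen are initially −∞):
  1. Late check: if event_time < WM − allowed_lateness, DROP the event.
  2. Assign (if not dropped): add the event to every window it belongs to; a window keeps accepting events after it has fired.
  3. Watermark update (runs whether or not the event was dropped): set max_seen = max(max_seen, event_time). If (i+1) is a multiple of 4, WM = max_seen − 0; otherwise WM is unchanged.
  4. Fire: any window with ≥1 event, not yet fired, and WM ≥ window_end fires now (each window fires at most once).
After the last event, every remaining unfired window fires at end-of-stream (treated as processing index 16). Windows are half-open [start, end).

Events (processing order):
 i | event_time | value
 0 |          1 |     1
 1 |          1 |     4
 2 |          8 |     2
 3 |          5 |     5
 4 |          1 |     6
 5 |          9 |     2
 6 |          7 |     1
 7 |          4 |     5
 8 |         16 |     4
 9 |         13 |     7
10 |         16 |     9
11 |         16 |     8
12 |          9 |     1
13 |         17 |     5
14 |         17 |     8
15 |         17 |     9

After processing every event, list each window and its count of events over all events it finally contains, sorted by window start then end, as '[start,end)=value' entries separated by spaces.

[1,3)=2 [5,7)=1 [8,11)=2 [13,15)=1 [16,19)=6

i=0 t=1 v=1: → [1,3); WM=−∞
i=1 t=1 v=4: → [1,3); WM=−∞
i=2 t=8 v=2: → [8,10); WM=−∞
i=3 t=5 v=5: → [5,7); WM=8
i=4 t=1 v=6: DROP (t<8-0); WM=8
i=5 t=9 v=2: → [8,11); WM=8
i=6 t=7 v=1: DROP (t<8-0); WM=8
i=7 t=4 v=5: DROP (t<8-0); WM=9
i=8 t=16 v=4: → [16,18); WM=9
i=9 t=13 v=7: → [13,15); WM=9
i=10 t=16 v=9: → [16,18); WM=9
i=11 t=16 v=8: → [16,18); WM=16
i=12 t=9 v=1: DROP (t<16-0); WM=16
i=13 t=17 v=5: → [16,19); WM=16
i=14 t=17 v=8: → [16,19); WM=16
i=15 t=17 v=9: → [16,19); WM=17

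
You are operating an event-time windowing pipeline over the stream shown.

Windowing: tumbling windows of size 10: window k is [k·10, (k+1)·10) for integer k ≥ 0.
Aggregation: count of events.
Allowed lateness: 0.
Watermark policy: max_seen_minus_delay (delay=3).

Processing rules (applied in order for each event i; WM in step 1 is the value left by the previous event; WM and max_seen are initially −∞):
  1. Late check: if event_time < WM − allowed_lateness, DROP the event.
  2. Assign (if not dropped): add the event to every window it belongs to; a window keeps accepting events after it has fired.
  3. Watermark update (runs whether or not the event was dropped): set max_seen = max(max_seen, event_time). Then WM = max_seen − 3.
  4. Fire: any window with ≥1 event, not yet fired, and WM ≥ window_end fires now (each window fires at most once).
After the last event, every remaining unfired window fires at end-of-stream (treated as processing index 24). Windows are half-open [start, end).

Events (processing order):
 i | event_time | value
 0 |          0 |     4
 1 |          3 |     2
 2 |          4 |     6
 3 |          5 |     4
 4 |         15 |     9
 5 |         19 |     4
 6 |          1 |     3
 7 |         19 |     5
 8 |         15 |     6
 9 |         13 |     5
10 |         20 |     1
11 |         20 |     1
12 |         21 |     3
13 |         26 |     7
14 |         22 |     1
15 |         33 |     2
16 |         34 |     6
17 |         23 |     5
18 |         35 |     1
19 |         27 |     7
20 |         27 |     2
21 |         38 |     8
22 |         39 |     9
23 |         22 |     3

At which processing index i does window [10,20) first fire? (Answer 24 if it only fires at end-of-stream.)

13

i=0 t=0 v=4: → [0,10); WM=-3
i=1 t=3 v=2: → [0,10); WM=0
i=2 t=4 v=6: → [0,10); WM=1
i=3 t=5 v=4: → [0,10); WM=2
i=4 t=15 v=9: → [10,20); WM=12; [0,10) fires=4
i=5 t=19 v=4: → [10,20); WM=16
i=6 t=1 v=3: DROP (t<16-0); WM=16
i=7 t=19 v=5: → [10,20); WM=16
i=8 t=15 v=6: DROP (t<16-0); WM=16
i=9 t=13 v=5: DROP (t<16-0); WM=16
i=10 t=20 v=1: → [20,30); WM=17
i=11 t=20 v=1: → [20,30); WM=17
i=12 t=21 v=3: → [20,30); WM=18
i=13 t=26 v=7: → [20,30); WM=23; [10,20) fires=3
i=14 t=22 v=1: DROP (t<23-0); WM=23
i=15 t=33 v=2: → [30,40); WM=30; [20,30) fires=4
i=16 t=34 v=6: → [30,40); WM=31
i=17 t=23 v=5: DROP (t<31-0); WM=31
i=18 t=35 v=1: → [30,40); WM=32
i=19 t=27 v=7: DROP (t<32-0); WM=32
i=20 t=27 v=2: DROP (t<32-0); WM=32
i=21 t=38 v=8: → [30,40); WM=35
i=22 t=39 v=9: → [30,40); WM=36
i=23 t=22 v=3: DROP (t<36-0); WM=36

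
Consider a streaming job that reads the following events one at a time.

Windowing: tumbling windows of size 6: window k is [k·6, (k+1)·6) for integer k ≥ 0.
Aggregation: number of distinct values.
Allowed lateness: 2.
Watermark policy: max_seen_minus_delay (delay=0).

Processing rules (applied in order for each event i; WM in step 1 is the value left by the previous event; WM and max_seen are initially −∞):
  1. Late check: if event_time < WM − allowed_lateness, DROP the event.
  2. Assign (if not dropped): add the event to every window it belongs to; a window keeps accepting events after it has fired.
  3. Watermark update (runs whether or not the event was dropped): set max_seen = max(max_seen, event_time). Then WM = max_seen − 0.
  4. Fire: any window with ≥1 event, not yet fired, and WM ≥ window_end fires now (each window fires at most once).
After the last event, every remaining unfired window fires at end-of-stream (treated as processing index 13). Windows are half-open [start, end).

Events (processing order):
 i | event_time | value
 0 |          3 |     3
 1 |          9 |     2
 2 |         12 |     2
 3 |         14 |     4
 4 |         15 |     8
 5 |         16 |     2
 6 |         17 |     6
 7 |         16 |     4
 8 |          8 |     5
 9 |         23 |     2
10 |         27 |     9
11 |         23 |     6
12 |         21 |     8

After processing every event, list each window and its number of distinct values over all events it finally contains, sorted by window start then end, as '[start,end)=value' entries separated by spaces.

i=0 t=3 v=3: → [0,6); WM=3
i=1 t=9 v=2: → [6,12); WM=9; [0,6) fires=1
i=2 t=12 v=2: → [12,18); WM=12; [6,12) fires=1
i=3 t=14 v=4: → [12,18); WM=14
i=4 t=15 v=8: → [12,18); WM=15
i=5 t=16 v=2: → [12,18); WM=16
i=6 t=17 v=6: → [12,18); WM=17
i=7 t=16 v=4: → [12,18); WM=17
i=8 t=8 v=5: DROP (t<17-2); WM=17
i=9 t=23 v=2: → [18,24); WM=23; [12,18) fires=4
i=10 t=27 v=9: → [24,30); WM=27; [18,24) fires=1
i=11 t=23 v=6: DROP (t<27-2); WM=27
i=12 t=21 v=8: DROP (t<27-2); WM=27

[0,6)=1 [6,12)=1 [12,18)=4 [18,24)=1 [24,30)=1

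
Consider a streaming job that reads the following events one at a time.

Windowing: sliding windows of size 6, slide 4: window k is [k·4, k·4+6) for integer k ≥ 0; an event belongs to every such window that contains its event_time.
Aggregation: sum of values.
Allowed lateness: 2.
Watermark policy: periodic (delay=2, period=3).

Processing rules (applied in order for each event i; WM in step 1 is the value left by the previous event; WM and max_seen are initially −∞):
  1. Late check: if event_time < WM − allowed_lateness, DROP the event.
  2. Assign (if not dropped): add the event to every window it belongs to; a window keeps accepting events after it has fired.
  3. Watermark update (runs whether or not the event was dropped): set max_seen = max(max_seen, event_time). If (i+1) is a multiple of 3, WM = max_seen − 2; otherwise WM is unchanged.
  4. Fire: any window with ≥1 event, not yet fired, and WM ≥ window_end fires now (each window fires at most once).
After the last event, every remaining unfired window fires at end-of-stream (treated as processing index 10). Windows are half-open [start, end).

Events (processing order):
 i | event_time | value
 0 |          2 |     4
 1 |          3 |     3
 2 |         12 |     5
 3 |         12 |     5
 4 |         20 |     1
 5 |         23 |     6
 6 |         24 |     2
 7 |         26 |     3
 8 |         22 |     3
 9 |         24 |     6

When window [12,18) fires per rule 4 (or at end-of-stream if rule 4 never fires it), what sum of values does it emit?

i=0 t=2 v=4: → [0,6); WM=−∞
i=1 t=3 v=3: → [0,6); WM=−∞
i=2 t=12 v=5: → [12,18),[8,14); WM=10; [0,6) fires=7
i=3 t=12 v=5: → [12,18),[8,14); WM=10
i=4 t=20 v=1: → [20,26),[16,22); WM=10
i=5 t=23 v=6: → [20,26); WM=21; [8,14) fires=10 [12,18) fires=10
i=6 t=24 v=2: → [24,30),[20,26); WM=21
i=7 t=26 v=3: → [24,30); WM=21
i=8 t=22 v=3: → [20,26); WM=24; [16,22) fires=1
i=9 t=24 v=6: → [24,30),[20,26); WM=24

10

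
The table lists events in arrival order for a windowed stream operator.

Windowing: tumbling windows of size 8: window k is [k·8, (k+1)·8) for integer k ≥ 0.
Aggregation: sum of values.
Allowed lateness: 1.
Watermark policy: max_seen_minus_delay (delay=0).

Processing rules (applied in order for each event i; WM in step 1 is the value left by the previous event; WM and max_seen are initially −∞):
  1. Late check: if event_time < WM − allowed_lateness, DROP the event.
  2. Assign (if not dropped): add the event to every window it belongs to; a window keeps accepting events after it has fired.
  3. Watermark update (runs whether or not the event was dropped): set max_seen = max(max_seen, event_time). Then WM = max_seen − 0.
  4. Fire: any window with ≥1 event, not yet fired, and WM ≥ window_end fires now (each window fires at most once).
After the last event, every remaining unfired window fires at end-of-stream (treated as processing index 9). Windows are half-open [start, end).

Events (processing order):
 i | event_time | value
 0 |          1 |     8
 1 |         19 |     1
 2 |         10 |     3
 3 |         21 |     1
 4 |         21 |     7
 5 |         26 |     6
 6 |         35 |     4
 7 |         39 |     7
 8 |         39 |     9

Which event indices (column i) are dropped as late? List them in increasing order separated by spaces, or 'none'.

2

i=0 t=1 v=8: → [0,8); WM=1
i=1 t=19 v=1: → [16,24); WM=19; [0,8) fires=8
i=2 t=10 v=3: DROP (t<19-1); WM=19
i=3 t=21 v=1: → [16,24); WM=21
i=4 t=21 v=7: → [16,24); WM=21
i=5 t=26 v=6: → [24,32); WM=26; [16,24) fires=9
i=6 t=35 v=4: → [32,40); WM=35; [24,32) fires=6
i=7 t=39 v=7: → [32,40); WM=39
i=8 t=39 v=9: → [32,40); WM=39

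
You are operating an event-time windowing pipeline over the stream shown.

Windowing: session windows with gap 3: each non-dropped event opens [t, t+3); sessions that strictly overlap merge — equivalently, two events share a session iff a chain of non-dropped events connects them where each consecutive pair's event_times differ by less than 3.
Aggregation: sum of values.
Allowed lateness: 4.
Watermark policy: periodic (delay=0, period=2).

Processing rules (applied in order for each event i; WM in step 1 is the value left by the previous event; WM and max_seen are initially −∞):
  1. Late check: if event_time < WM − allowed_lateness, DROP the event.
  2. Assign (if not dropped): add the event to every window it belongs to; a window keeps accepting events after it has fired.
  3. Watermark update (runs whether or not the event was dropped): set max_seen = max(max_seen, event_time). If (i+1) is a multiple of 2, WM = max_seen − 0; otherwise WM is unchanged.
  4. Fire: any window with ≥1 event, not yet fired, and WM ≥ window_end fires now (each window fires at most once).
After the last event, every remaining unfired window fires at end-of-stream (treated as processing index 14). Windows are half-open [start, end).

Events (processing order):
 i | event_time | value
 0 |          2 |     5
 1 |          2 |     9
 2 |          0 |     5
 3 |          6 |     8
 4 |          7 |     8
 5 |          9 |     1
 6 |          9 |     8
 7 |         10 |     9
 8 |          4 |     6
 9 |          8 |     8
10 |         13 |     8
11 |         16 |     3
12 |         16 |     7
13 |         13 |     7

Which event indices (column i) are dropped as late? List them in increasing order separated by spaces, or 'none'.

8

i=0 t=2 v=5: → [2,5); WM=−∞
i=1 t=2 v=9: → [2,5); WM=2
i=2 t=0 v=5: → [0,5); WM=2
i=3 t=6 v=8: → [6,9); WM=6
i=4 t=7 v=8: → [6,10); WM=6
i=5 t=9 v=1: → [6,12); WM=9
i=6 t=9 v=8: → [6,12); WM=9
i=7 t=10 v=9: → [6,13); WM=10
i=8 t=4 v=6: DROP (t<10-4); WM=10
i=9 t=8 v=8: → [6,13); WM=10
i=10 t=13 v=8: → [13,16); WM=10
i=11 t=16 v=3: → [16,19); WM=16
i=12 t=16 v=7: → [16,19); WM=16
i=13 t=13 v=7: → [13,16); WM=16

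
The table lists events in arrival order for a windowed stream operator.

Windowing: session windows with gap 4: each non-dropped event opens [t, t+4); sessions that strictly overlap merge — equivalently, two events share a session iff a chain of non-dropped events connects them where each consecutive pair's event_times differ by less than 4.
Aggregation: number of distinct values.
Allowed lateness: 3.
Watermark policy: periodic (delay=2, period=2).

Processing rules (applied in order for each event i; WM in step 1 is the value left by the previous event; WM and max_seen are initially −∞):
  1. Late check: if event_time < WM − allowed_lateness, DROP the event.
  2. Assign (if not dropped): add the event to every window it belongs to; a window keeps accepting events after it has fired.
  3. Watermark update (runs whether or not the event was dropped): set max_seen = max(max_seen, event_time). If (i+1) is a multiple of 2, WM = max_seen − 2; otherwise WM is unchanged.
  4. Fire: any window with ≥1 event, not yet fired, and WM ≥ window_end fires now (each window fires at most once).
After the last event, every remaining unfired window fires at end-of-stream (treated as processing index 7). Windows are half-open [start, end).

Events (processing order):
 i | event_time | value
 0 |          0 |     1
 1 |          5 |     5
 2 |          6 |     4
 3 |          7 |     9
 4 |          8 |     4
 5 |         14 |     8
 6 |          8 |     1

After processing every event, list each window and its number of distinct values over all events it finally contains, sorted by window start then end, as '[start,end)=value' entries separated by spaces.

[0,4)=1 [5,12)=3 [14,18)=1

i=0 t=0 v=1: → [0,4); WM=−∞
i=1 t=5 v=5: → [5,9); WM=3
i=2 t=6 v=4: → [5,10); WM=3
i=3 t=7 v=9: → [5,11); WM=5
i=4 t=8 v=4: → [5,12); WM=5
i=5 t=14 v=8: → [14,18); WM=12
i=6 t=8 v=1: DROP (t<12-3); WM=12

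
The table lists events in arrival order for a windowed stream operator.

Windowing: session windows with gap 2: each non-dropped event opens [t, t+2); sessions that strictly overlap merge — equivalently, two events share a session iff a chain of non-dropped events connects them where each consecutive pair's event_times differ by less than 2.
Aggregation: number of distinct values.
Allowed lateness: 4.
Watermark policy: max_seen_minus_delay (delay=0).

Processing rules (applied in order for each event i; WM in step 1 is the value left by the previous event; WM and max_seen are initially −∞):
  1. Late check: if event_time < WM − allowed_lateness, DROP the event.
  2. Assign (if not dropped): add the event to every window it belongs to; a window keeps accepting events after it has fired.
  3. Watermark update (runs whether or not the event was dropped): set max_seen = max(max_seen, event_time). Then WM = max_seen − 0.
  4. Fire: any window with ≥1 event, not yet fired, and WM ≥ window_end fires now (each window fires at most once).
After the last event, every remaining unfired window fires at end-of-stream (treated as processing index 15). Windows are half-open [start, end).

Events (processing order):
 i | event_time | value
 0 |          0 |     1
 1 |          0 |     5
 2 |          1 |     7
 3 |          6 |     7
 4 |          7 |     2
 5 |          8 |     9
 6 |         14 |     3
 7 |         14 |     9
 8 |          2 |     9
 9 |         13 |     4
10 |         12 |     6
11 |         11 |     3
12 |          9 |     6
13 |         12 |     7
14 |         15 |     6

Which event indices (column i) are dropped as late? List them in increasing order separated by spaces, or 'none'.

i=0 t=0 v=1: → [0,2); WM=0
i=1 t=0 v=5: → [0,2); WM=0
i=2 t=1 v=7: → [0,3); WM=1
i=3 t=6 v=7: → [6,8); WM=6
i=4 t=7 v=2: → [6,9); WM=7
i=5 t=8 v=9: → [6,10); WM=8
i=6 t=14 v=3: → [14,16); WM=14
i=7 t=14 v=9: → [14,16); WM=14
i=8 t=2 v=9: DROP (t<14-4); WM=14
i=9 t=13 v=4: → [13,16); WM=14
i=10 t=12 v=6: → [12,16); WM=14
i=11 t=11 v=3: → [11,16); WM=14
i=12 t=9 v=6: DROP (t<14-4); WM=14
i=13 t=12 v=7: → [11,16); WM=14
i=14 t=15 v=6: → [11,17); WM=15

8 12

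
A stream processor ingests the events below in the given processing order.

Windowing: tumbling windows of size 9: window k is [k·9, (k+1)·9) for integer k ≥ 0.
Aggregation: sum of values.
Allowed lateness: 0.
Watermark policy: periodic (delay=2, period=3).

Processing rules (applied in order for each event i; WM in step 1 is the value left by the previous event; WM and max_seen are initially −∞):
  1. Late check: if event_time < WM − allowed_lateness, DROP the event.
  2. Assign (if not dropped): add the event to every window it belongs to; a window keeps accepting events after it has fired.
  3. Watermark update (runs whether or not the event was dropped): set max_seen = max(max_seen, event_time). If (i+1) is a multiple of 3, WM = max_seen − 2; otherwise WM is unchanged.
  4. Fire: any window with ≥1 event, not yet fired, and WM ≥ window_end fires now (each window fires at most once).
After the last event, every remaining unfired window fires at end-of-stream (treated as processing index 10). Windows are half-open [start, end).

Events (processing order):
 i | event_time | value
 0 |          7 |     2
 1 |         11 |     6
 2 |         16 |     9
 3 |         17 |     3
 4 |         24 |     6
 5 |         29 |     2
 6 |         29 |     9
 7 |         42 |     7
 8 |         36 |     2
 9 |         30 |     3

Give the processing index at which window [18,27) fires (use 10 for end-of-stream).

i=0 t=7 v=2: → [0,9); WM=−∞
i=1 t=11 v=6: → [9,18); WM=−∞
i=2 t=16 v=9: → [9,18); WM=14; [0,9) fires=2
i=3 t=17 v=3: → [9,18); WM=14
i=4 t=24 v=6: → [18,27); WM=14
i=5 t=29 v=2: → [27,36); WM=27; [9,18) fires=18 [18,27) fires=6
i=6 t=29 v=9: → [27,36); WM=27
i=7 t=42 v=7: → [36,45); WM=27
i=8 t=36 v=2: → [36,45); WM=40; [27,36) fires=11
i=9 t=30 v=3: DROP (t<40-0); WM=40

5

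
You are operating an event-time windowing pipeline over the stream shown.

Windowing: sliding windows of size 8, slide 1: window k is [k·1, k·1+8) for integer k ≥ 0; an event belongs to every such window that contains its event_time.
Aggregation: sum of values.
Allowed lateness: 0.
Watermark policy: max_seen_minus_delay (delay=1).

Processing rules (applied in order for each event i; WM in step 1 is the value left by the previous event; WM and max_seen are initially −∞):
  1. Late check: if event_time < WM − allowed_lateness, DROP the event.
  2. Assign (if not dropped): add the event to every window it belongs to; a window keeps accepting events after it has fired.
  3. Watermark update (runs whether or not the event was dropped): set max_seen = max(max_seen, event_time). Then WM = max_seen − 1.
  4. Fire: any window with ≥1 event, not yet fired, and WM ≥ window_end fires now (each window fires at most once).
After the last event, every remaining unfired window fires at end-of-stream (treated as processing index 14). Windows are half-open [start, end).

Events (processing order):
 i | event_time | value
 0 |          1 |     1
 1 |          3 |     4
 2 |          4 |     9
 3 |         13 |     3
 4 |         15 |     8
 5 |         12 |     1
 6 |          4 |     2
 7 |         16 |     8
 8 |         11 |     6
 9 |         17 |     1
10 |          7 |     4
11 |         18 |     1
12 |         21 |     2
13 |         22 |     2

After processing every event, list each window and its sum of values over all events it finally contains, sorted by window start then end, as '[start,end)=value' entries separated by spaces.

[0,8)=14 [1,9)=14 [2,10)=13 [3,11)=13 [4,12)=9 [6,14)=3 [7,15)=3 [8,16)=11 [9,17)=19 [10,18)=20 [11,19)=21 [12,20)=21 [13,21)=21 [14,22)=20 [15,23)=22 [16,24)=14 [17,25)=6 [18,26)=5 [19,27)=4 [20,28)=4 [21,29)=4 [22,30)=2

i=0 t=1 v=1: → [1,9),[0,8); WM=0
i=1 t=3 v=4: → [3,11),[2,10),[1,9),[0,8); WM=2
i=2 t=4 v=9: → [4,12),[3,11),[2,10),[1,9),[0,8); WM=3
i=3 t=13 v=3: → [13,21),[12,20),[11,19),[10,18),[9,17),[8,16),[7,15),[6,14); WM=12; [0,8) fires=14 [1,9) fires=14 [2,10) fires=13 [3,11) fires=13 [4,12) fires=9
i=4 t=15 v=8: → [15,23),[14,22),[13,21),[12,20),[11,19),[10,18),[9,17),[8,16); WM=14; [6,14) fires=3
i=5 t=12 v=1: DROP (t<14-0); WM=14
i=6 t=4 v=2: DROP (t<14-0); WM=14
i=7 t=16 v=8: → [16,24),[15,23),[14,22),[13,21),[12,20),[11,19),[10,18),[9,17); WM=15; [7,15) fires=3
i=8 t=11 v=6: DROP (t<15-0); WM=15
i=9 t=17 v=1: → [17,25),[16,24),[15,23),[14,22),[13,21),[12,20),[11,19),[10,18); WM=16; [8,16) fires=11
i=10 t=7 v=4: DROP (t<16-0); WM=16
i=11 t=18 v=1: → [18,26),[17,25),[16,24),[15,23),[14,22),[13,21),[12,20),[11,19); WM=17; [9,17) fires=19
i=12 t=21 v=2: → [21,29),[20,28),[19,27),[18,26),[17,25),[16,24),[15,23),[14,22); WM=20; [10,18) fires=20 [11,19) fires=21 [12,20) fires=21
i=13 t=22 v=2: → [22,30),[21,29),[20,28),[19,27),[18,26),[17,25),[16,24),[15,23); WM=21; [13,21) fires=21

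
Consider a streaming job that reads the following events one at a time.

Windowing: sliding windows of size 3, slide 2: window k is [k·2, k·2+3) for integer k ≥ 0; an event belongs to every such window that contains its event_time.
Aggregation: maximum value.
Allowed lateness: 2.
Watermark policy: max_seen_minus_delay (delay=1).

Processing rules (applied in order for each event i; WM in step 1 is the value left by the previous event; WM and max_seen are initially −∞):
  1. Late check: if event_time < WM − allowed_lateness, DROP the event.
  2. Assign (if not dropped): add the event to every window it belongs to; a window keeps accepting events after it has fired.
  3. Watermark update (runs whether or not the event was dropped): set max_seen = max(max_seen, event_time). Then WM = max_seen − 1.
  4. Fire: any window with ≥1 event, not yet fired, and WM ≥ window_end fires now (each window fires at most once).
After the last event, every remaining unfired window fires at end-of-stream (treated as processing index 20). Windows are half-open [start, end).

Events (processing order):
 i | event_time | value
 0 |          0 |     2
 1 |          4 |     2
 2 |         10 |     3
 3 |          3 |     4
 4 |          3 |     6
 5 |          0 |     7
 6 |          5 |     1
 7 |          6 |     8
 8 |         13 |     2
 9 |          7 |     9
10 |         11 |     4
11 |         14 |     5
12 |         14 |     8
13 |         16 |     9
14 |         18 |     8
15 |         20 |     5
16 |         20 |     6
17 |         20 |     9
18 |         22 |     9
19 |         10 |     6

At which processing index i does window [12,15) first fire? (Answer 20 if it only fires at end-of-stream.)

13

i=0 t=0 v=2: → [0,3); WM=-1
i=1 t=4 v=2: → [4,7),[2,5); WM=3; [0,3) fires=2
i=2 t=10 v=3: → [10,13),[8,11); WM=9; [2,5) fires=2 [4,7) fires=2
i=3 t=3 v=4: DROP (t<9-2); WM=9
i=4 t=3 v=6: DROP (t<9-2); WM=9
i=5 t=0 v=7: DROP (t<9-2); WM=9
i=6 t=5 v=1: DROP (t<9-2); WM=9
i=7 t=6 v=8: DROP (t<9-2); WM=9
i=8 t=13 v=2: → [12,15); WM=12; [8,11) fires=3
i=9 t=7 v=9: DROP (t<12-2); WM=12
i=10 t=11 v=4: → [10,13); WM=12
i=11 t=14 v=5: → [14,17),[12,15); WM=13; [10,13) fires=4
i=12 t=14 v=8: → [14,17),[12,15); WM=13
i=13 t=16 v=9: → [16,19),[14,17); WM=15; [12,15) fires=8
i=14 t=18 v=8: → [18,21),[16,19); WM=17; [14,17) fires=9
i=15 t=20 v=5: → [20,23),[18,21); WM=19; [16,19) fires=9
i=16 t=20 v=6: → [20,23),[18,21); WM=19
i=17 t=20 v=9: → [20,23),[18,21); WM=19
i=18 t=22 v=9: → [22,25),[20,23); WM=21; [18,21) fires=9
i=19 t=10 v=6: DROP (t<21-2); WM=21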